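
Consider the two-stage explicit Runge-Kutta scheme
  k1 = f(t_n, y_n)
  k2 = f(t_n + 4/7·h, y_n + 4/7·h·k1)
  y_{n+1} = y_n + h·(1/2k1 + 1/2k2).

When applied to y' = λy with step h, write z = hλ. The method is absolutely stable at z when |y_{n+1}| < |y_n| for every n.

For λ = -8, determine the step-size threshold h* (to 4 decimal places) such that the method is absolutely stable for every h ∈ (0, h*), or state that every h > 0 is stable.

Set f=λy, z=hλ:
  k1=λy_n ⇒ h·k1=z·y_n;  k2=λ(1+4/7z)y_n ⇒ h·k2=z(1+4/7z)y_n
  y_{n+1}/y_n = 1 + 1/2z + 1/2z(1+4/7z) = 1 + z + 2/7z²
  ⇒ R(z) = 1 + z + 2/7z².

Need |R(x)|<1, x<0.
x=-0.77: |R|=0.3994
R=1: x+2/7x²=0 ⇒ x=−7/2=-3.5000; min R=1−1/(4·2/7)=0.1250>−1
Confirm numerically:
  x=-2.770: |R|=0.42226 <1
  x=-2.305: |R|=0.21301 <1
  x=-2.252: |R|=0.19700 <1
  x=-4.044: |R|=1.62855 >1
  x=-3.877: |R|=1.41761 >1
  x=-3.822: |R|=1.35162 >1
So |R|<1 on (-3.5000, 0).

(-3.5000,0); λ=-8 ⇒ h* = (7/2)/8 = 0.4375.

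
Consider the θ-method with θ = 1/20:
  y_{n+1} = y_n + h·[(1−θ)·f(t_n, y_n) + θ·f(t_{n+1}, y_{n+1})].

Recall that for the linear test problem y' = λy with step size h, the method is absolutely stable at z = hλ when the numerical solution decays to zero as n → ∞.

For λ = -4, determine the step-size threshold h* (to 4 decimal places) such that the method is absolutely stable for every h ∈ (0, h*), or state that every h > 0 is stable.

On y'=λy, z=hλ:
  y_{n+1} = y_n + z·[19/20·y_n + 1/20·y_{n+1}] ⇒ (1 − 1/20z)y_{n+1} = (1 + 19/20z)y_n
  Hence R(z) = (1 + 19/20z)/(1 − 1/20z).

Boundary: |R(x)|=1, x<0.
x=-0.73: |R|=0.2957
R=−1: 1+19/20x = −1+1/20x ⇒ -9/10x=2 ⇒ x=2/(-9/10)=-2.2222
Confirm numerically:
  x=-1.912: |R|=0.74516 <1
  x=-1.778: |R|=0.63284 <1
  x=-1.464: |R|=0.36414 <1
  x=-1.067: |R|=0.01296 <1
  x=-2.744: |R|=1.41294 >1
  x=-2.685: |R|=1.36720 >1
  x=-2.478: |R|=1.20482 >1
Interval (-2.2222, 0).

(-2.2222,0); λ=-4 ⇒ h* = (20/9)/4 = 0.5556.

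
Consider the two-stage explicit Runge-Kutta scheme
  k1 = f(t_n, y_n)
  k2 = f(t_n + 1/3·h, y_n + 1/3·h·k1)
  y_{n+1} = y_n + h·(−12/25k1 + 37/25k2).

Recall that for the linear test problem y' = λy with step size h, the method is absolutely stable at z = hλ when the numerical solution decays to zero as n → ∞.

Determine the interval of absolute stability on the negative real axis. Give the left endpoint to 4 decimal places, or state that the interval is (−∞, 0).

z∈(-2.0270,0).

Set f=λy, z=hλ:
  k1=λy_n ⇒ h·k1=z·y_n;  k2=λ(1+1/3z)y_n ⇒ h·k2=z(1+1/3z)y_n
  y_{n+1}/y_n = 1 − 12/25z + 37/25z(1+1/3z) = 1 + z + 37/75z²
  so R(z) = 1 + z + 37/75z².

Find x<0 with |R(x)|<1.
x=-1.62: |R|=0.6747
R=1: x+37/75x²=0 ⇒ x=−75/37=-2.0270; min R=1−1/(4·37/75)=0.4932>−1
Confirm numerically:
  x=-1.813: |R|=0.80857 <1
  x=-0.926: |R|=0.49702 <1
  x=-0.873: |R|=0.50298 <1
  x=-2.363: |R|=1.39166 >1
  x=-2.159: |R|=1.14057 >1
So |R|<1 on (-2.0270, 0).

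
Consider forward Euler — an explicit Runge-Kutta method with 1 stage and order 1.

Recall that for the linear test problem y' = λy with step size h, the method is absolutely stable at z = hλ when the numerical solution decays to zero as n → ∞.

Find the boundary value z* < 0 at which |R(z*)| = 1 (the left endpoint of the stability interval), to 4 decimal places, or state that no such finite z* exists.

On y'=λy, z=hλ:
  order 1, 1-stage ⇒ R(z)=1+z
  (e.g. R(-0.32)=0.68000, |R|=0.68000)

Need |R(x)|<1, x<0.
x=-0.32: |R|=0.6800
|R(-1.37)|=0.3700 |R(-0.89)|=0.1100 |R(-0.64)|=0.3600
Bisect:
  x_lo=-2.5292 |R|=1.5292  x_hi=-0.3862 |R|=0.6138
  mid=-1.45771 |R|=0.45771 →hi
  mid=-1.99344 |R|=0.99344 →hi
  mid=-2.26131 |R|=1.26131 →lo
  mid=-2.12737 |R|=1.12737 →lo
  mid=-2.06041 |R|=1.06041 →lo
  mid=-2.02692 |R|=1.02692 →lo
  mid=-2.01018 |R|=1.01018 →lo
  mid=-2.00181 |R|=1.00181 →lo
  ...
  [-2.00011,-1.99998] ⇒ x*=-2.0000
Stable set (-2.0000, 0).

z* = -2.0000.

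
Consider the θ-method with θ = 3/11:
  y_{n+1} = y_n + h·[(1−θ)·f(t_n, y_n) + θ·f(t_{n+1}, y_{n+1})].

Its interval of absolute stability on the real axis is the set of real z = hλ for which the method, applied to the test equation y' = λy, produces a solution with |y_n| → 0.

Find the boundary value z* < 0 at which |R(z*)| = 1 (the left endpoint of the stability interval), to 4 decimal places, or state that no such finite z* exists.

With y'=λy (z=hλ):
  y_{n+1} = y_n + z·[8/11·y_n + 3/11·y_{n+1}] ⇒ (1 − 3/11z)y_{n+1} = (1 + 8/11z)y_n
  Hence R(z) = (1 + 8/11z)/(1 − 3/11z).

Solve |R(x)|<1 on ℝ⁻.
x=-0.94: |R|=0.2518
R=−1: 1+8/11x = −1+3/11x ⇒ -5/11x=2 ⇒ x=2/(-5/11)=-4.4000
Confirm numerically:
  x=-3.095: |R|=0.67833 <1
  x=-2.987: |R|=0.64606 <1
  x=-2.940: |R|=0.63169 <1
  x=-4.892: |R|=1.09581 >1
  x=-4.545: |R|=1.02943 >1
Interval (-4.4000, 0).

left endpoint -4.4000.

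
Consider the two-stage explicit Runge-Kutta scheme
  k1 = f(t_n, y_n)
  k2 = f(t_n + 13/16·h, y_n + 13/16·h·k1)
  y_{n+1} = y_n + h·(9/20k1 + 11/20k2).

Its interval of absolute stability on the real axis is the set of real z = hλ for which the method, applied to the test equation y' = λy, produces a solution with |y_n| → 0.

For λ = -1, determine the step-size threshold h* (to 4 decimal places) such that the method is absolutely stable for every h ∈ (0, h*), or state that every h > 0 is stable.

Set f=λy, z=hλ:
  k1=λy_n ⇒ h·k1=z·y_n;  k2=λ(1+13/16z)y_n ⇒ h·k2=z(1+13/16z)y_n
  y_{n+1}/y_n = 1 + 9/20z + 11/20z(1+13/16z) = 1 + z + 143/320z²
  ⇒ R(z) = 1 + z + 143/320z².

Boundary: |R(x)|=1, x<0.
x=-1.46: |R|=0.4926
R=1: x+143/320x²=0 ⇒ x=−320/143=-2.2378; min R=1−1/(4·143/320)=0.4406>−1
Confirm numerically:
  x=-1.459: |R|=0.49225 <1
  x=-1.430: |R|=0.48381 <1
  x=-1.126: |R|=0.44058 <1
  x=-2.819: |R|=1.73221 >1
  x=-2.797: |R|=1.69900 >1
Stable set (-2.2378, 0).

(-2.2378,0); λ=-1 ⇒ h* = (320/143)/1 = 2.2378.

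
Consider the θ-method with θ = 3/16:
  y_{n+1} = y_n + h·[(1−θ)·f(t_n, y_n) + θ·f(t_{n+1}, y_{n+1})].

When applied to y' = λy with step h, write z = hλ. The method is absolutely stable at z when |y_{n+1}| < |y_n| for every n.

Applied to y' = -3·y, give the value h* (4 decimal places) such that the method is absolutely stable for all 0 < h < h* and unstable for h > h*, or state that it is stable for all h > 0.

(-3.2000,0); λ=-3 ⇒ h* = (16/5)/3 = 1.0667.

With y'=λy (z=hλ):
  y_{n+1} = y_n + z·[13/16·y_n + 3/16·y_{n+1}] ⇒ (1 − 3/16z)y_{n+1} = (1 + 13/16z)y_n
  R(z) = (1 + 13/16z)/(1 − 3/16z).

Need |R(x)|<1, x<0.
x=-1.29: |R|=0.0388
R=−1: 1+13/16x = −1+3/16x ⇒ -5/8x=2 ⇒ x=2/(-5/8)=-3.2000
Confirm numerically:
  x=-1.885: |R|=0.39275 <1
  x=-1.621: |R|=0.24316 <1
  x=-1.539: |R|=0.19435 <1
  x=-3.569: |R|=1.13817 >1
  x=-3.354: |R|=1.05909 >1
Stable set (-3.2000, 0).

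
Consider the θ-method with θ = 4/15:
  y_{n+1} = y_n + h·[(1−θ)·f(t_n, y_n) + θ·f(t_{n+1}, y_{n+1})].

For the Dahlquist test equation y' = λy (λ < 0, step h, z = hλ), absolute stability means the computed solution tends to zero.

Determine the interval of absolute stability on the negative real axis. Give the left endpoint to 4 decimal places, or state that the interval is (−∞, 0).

Set f=λy, z=hλ:
  y_{n+1} = y_n + z·[11/15·y_n + 4/15·y_{n+1}] ⇒ (1 − 4/15z)y_{n+1} = (1 + 11/15z)y_n
  Hence R(z) = (1 + 11/15z)/(1 − 4/15z).

Solve |R(x)|<1 on ℝ⁻.
x=-1.49: |R|=0.0663
R=−1: 1+11/15x = −1+4/15x ⇒ -7/15x=2 ⇒ x=2/(-7/15)=-4.2857
Confirm numerically:
  x=-3.999: |R|=0.93525 <1
  x=-3.876: |R|=0.90598 <1
  x=-1.889: |R|=0.25621 <1
  x=-1.718: |R|=0.17822 <1
  x=-4.761: |R|=1.09773 >1
  x=-4.674: |R|=1.08066 >1
  x=-4.417: |R|=1.02813 >1
Stable set (-4.2857, 0).

(-4.2857, 0).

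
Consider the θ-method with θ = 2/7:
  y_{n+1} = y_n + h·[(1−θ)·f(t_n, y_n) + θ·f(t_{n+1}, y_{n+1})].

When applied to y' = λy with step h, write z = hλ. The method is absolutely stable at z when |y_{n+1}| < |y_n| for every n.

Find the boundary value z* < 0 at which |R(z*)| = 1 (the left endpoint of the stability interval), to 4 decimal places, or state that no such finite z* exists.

With y'=λy (z=hλ):
  y_{n+1} = y_n + z·[5/7·y_n + 2/7·y_{n+1}] ⇒ (1 − 2/7z)y_{n+1} = (1 + 5/7z)y_n
  Hence R(z) = (1 + 5/7z)/(1 − 2/7z).

Boundary: |R(x)|=1, x<0.
x=-0.84: |R|=0.3226
R=−1: 1+5/7x = −1+2/7x ⇒ -3/7x=2 ⇒ x=2/(-3/7)=-4.6667
Confirm numerically:
  x=-4.221: |R|=0.91342 <1
  x=-3.416: |R|=0.72874 <1
  x=-1.875: |R|=0.22093 <1
  x=-5.146: |R|=1.08316 >1
  x=-4.863: |R|=1.03521 >1
So |R|<1 on (-4.6667, 0).

left endpoint -4.6667.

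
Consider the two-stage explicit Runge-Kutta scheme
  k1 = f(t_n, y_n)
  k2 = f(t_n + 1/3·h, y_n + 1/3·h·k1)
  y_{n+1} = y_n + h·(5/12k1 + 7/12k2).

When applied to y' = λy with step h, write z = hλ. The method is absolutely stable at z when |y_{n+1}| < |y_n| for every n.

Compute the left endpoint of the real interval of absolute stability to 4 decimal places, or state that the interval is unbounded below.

With y'=λy (z=hλ):
  k1=λy_n ⇒ h·k1=z·y_n;  k2=λ(1+1/3z)y_n ⇒ h·k2=z(1+1/3z)y_n
  y_{n+1}/y_n = 1 + 5/12z + 7/12z(1+1/3z) = 1 + z + 7/36z²
  so R(z) = 1 + z + 7/36z².

Find x<0 with |R(x)|<1.
x=-0.93: |R|=0.2382
R=1: x+7/36x²=0 ⇒ x=−36/7=-5.1429; min R=1−1/(4·7/36)=-0.2857>−1
Confirm numerically:
  x=-3.467: |R|=0.12976 <1
  x=-3.251: |R|=0.19592 <1
  x=-3.182: |R|=0.21323 <1
  x=-5.669: |R|=1.57997 >1
  x=-5.652: |R|=1.55955 >1
So |R|<1 on (-5.1429, 0).

left endpoint -5.1429.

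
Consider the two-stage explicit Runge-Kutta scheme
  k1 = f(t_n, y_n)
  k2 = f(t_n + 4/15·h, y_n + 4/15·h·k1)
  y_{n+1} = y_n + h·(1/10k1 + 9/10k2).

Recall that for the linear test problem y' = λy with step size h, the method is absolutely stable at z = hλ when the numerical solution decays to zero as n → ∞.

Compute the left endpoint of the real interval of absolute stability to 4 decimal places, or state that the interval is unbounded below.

z* = -4.1667.

Set f=λy, z=hλ:
  k1=λy_n ⇒ h·k1=z·y_n;  k2=λ(1+4/15z)y_n ⇒ h·k2=z(1+4/15z)y_n
  y_{n+1}/y_n = 1 + 1/10z + 9/10z(1+4/15z) = 1 + z + 6/25z²
  Hence R(z) = 1 + z + 6/25z².

Boundary: |R(x)|=1, x<0.
x=-0.85: |R|=0.3234
R=1: x+6/25x²=0 ⇒ x=−25/6=-4.1667; min R=1−1/(4·6/25)=-0.0417>−1
Confirm numerically:
  x=-3.939: |R|=0.78477 <1
  x=-3.584: |R|=0.49881 <1
  x=-3.213: |R|=0.26461 <1
  x=-2.100: |R|=0.04160 <1
  x=-4.649: |R|=1.53817 >1
  x=-4.464: |R|=1.31855 >1
Interval (-4.1667, 0).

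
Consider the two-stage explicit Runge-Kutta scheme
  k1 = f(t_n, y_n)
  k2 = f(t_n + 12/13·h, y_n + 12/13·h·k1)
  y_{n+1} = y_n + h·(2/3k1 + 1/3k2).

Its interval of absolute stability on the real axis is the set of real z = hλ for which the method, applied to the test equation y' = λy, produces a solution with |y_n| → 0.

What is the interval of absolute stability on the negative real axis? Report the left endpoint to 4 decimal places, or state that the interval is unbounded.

(-3.2500, 0).

Set f=λy, z=hλ:
  k1=λy_n ⇒ h·k1=z·y_n;  k2=λ(1+12/13z)y_n ⇒ h·k2=z(1+12/13z)y_n
  y_{n+1}/y_n = 1 + 2/3z + 1/3z(1+12/13z) = 1 + z + 4/13z²
  R(z) = 1 + z + 4/13z².

Find x<0 with |R(x)|<1.
x=-1.68: |R|=0.1884
R=1: x+4/13x²=0 ⇒ x=−13/4=-3.2500; min R=1−1/(4·4/13)=0.1875>−1
Confirm numerically:
  x=-2.750: |R|=0.57692 <1
  x=-1.899: |R|=0.21060 <1
  x=-1.797: |R|=0.19660 <1
  x=-1.633: |R|=0.18752 <1
  x=-3.753: |R|=1.58085 >1
  x=-3.548: |R|=1.32532 >1
So |R|<1 on (-3.2500, 0).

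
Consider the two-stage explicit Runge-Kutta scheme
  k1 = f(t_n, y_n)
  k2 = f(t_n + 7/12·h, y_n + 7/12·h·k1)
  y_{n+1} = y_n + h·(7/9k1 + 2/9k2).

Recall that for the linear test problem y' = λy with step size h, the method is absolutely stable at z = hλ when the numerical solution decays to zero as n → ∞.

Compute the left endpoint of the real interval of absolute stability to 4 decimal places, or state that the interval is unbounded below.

z* = -7.7143.

With y'=λy (z=hλ):
  k1=λy_n ⇒ h·k1=z·y_n;  k2=λ(1+7/12z)y_n ⇒ h·k2=z(1+7/12z)y_n
  y_{n+1}/y_n = 1 + 7/9z + 2/9z(1+7/12z) = 1 + z + 7/54z²
  ⇒ R(z) = 1 + z + 7/54z².

Find x<0 with |R(x)|<1.
x=-0.66: |R|=0.3965
R=1: x+7/54x²=0 ⇒ x=−54/7=-7.7143; min R=1−1/(4·7/54)=-0.9286>−1
Confirm numerically:
  x=-6.169: |R|=0.23574 <1
  x=-5.206: |R|=0.69272 <1
  x=-4.444: |R|=0.88393 <1
  x=-4.235: |R|=0.91006 <1
  x=-8.127: |R|=1.43479 >1
  x=-7.997: |R|=1.29308 >1
  x=-7.851: |R|=1.13914 >1
Interval (-7.7143, 0).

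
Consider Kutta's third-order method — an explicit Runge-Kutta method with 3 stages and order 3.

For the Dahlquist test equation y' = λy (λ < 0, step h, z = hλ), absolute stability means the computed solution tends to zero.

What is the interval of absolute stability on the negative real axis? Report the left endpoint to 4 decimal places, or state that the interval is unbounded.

Set f=λy, z=hλ:
  order 3, 3-stage ⇒ R(z)=1+z+z^2/2+z^3/6
  (e.g. R(-0.6)=0.54400, |R|=0.54400)

Find x<0 with |R(x)|<1.
x=-0.6: |R|=0.5440
|R(-2.4)|=0.8240 |R(-2.1)|=0.4385 |R(-0.79)|=0.4399
Bisect:
  x_lo=-3.2951 |R|=2.8292  x_hi=-0.0519 |R|=0.9494
  mid=-1.67353 |R|=0.05435 →hi
  mid=-2.48433 |R|=0.95388 →hi
  mid=-2.88973 |R|=1.73625 →lo
  mid=-2.68703 |R|=1.31041 →lo
  mid=-2.58568 |R|=1.12400 →lo
  mid=-2.53500 |R|=1.03697 →lo
  mid=-2.50966 |R|=0.99494 →hi
  ...
  [-2.51283,-2.51263] ⇒ x*=-2.5127
So |R|<1 on (-2.5127, 0).

(-2.5127, 0).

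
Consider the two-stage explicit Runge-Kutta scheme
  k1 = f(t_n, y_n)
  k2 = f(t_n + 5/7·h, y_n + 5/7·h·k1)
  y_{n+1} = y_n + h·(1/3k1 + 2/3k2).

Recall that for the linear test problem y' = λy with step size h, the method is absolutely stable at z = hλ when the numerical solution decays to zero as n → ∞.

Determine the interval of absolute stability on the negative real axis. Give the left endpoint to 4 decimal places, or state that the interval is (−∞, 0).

Set f=λy, z=hλ:
  k1=λy_n ⇒ h·k1=z·y_n;  k2=λ(1+5/7z)y_n ⇒ h·k2=z(1+5/7z)y_n
  y_{n+1}/y_n = 1 + 1/3z + 2/3z(1+5/7z) = 1 + z + 10/21z²
  Hence R(z) = 1 + z + 10/21z².

Find x<0 with |R(x)|<1.
x=-0.83: |R|=0.4980
R=1: x+10/21x²=0 ⇒ x=−21/10=-2.1000; min R=1−1/(4·10/21)=0.4750>−1
Confirm numerically:
  x=-2.077: |R|=0.97725 <1
  x=-1.587: |R|=0.61232 <1
  x=-1.500: |R|=0.57143 <1
  x=-2.596: |R|=1.61315 >1
  x=-2.216: |R|=1.12241 >1
  x=-2.209: |R|=1.11466 >1
Interval (-2.1000, 0).

(-2.1000, 0).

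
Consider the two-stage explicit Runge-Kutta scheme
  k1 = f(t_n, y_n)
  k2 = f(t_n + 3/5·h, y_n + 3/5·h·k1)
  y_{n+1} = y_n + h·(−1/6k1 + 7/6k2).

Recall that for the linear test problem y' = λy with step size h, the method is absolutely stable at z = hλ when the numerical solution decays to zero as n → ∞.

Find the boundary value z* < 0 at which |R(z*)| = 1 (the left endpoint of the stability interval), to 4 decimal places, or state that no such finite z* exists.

Test eqn y'=λy, z=hλ:
  k1=λy_n ⇒ h·k1=z·y_n;  k2=λ(1+3/5z)y_n ⇒ h·k2=z(1+3/5z)y_n
  y_{n+1}/y_n = 1 − 1/6z + 7/6z(1+3/5z) = 1 + z + 7/10z²
  ⇒ R(z) = 1 + z + 7/10z².

Solve |R(x)|<1 on ℝ⁻.
x=-1.26: |R|=0.8513
R=1: x+7/10x²=0 ⇒ x=−10/7=-1.4286; min R=1−1/(4·7/10)=0.6429>−1
Confirm numerically:
  x=-1.115: |R|=0.75526 <1
  x=-1.047: |R|=0.72035 <1
  x=-0.655: |R|=0.64532 <1
  x=-1.724: |R|=1.35652 >1
  x=-1.669: |R|=1.28089 >1
So |R|<1 on (-1.4286, 0).

z* = -1.4286.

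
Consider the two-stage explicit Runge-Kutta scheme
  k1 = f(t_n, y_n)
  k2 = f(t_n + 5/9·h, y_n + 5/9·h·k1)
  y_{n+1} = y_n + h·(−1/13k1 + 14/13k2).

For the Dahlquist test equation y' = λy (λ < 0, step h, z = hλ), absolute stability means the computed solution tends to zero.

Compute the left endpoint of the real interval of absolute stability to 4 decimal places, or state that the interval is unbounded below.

left endpoint -1.6714.

Test eqn y'=λy, z=hλ:
  k1=λy_n ⇒ h·k1=z·y_n;  k2=λ(1+5/9z)y_n ⇒ h·k2=z(1+5/9z)y_n
  y_{n+1}/y_n = 1 − 1/13z + 14/13z(1+5/9z) = 1 + z + 70/117z²
  R(z) = 1 + z + 70/117z².

Boundary: |R(x)|=1, x<0.
x=-0.78: |R|=0.5840
R=1: x+70/117x²=0 ⇒ x=−117/70=-1.6714; min R=1−1/(4·70/117)=0.5821>−1
Confirm numerically:
  x=-1.635: |R|=0.96437 <1
  x=-1.400: |R|=0.77265 <1
  x=-1.396: |R|=0.76996 <1
  x=-1.229: |R|=0.67468 <1
  x=-1.785: |R|=1.12129 >1
  x=-1.780: |R|=1.11562 >1
Stable set (-1.6714, 0).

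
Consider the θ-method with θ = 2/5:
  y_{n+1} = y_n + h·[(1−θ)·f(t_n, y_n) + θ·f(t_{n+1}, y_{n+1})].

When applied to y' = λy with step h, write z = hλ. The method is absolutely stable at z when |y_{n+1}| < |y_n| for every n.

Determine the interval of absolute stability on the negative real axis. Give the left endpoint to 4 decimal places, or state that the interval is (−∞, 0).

With y'=λy (z=hλ):
  y_{n+1} = y_n + z·[3/5·y_n + 2/5·y_{n+1}] ⇒ (1 − 2/5z)y_{n+1} = (1 + 3/5z)y_n
  R(z) = (1 + 3/5z)/(1 − 2/5z).

Boundary: |R(x)|=1, x<0.
x=-0.55: |R|=0.5492
R=−1: 1+3/5x = −1+2/5x ⇒ -1/5x=2 ⇒ x=2/(-1/5)=-10.0000
Confirm numerically:
  x=-9.310: |R|=0.97079 <1
  x=-8.215: |R|=0.91671 <1
  x=-4.588: |R|=0.61823 <1
  x=-10.243: |R|=1.00953 >1
  x=-10.217: |R|=1.00853 >1
Stable set (-10.0000, 0).

z∈(-10.0000,0).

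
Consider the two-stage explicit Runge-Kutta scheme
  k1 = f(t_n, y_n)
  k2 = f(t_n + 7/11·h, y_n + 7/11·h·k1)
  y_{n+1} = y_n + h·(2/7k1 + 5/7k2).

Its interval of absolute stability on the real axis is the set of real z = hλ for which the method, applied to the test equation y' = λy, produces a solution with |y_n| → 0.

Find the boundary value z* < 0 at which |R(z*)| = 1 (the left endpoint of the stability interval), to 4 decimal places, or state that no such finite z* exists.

left endpoint -2.2000.

With y'=λy (z=hλ):
  k1=λy_n ⇒ h·k1=z·y_n;  k2=λ(1+7/11z)y_n ⇒ h·k2=z(1+7/11z)y_n
  y_{n+1}/y_n = 1 + 2/7z + 5/7z(1+7/11z) = 1 + z + 5/11z²
  R(z) = 1 + z + 5/11z².

Boundary: |R(x)|=1, x<0.
x=-1.59: |R|=0.5591
R=1: x+5/11x²=0 ⇒ x=−11/5=-2.2000; min R=1−1/(4·5/11)=0.4500>−1
Confirm numerically:
  x=-1.567: |R|=0.54913 <1
  x=-1.527: |R|=0.53288 <1
  x=-1.483: |R|=0.51668 <1
  x=-1.268: |R|=0.46283 <1
  x=-2.782: |R|=1.73597 >1
  x=-2.471: |R|=1.30438 >1
Interval (-2.2000, 0).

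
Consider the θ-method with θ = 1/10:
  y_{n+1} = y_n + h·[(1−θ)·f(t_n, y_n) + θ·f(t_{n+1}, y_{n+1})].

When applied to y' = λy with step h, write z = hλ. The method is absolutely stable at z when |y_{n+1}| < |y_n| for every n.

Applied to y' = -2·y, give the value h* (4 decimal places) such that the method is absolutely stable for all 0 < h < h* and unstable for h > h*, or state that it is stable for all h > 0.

(-2.5000,0); λ=-2 ⇒ h* = (5/2)/2 = 1.2500.

With y'=λy (z=hλ):
  y_{n+1} = y_n + z·[9/10·y_n + 1/10·y_{n+1}] ⇒ (1 − 1/10z)y_{n+1} = (1 + 9/10z)y_n
  R(z) = (1 + 9/10z)/(1 − 1/10z).

Find x<0 with |R(x)|<1.
x=-0.84: |R|=0.2251
R=−1: 1+9/10x = −1+1/10x ⇒ -4/5x=2 ⇒ x=2/(-4/5)=-2.5000
Confirm numerically:
  x=-2.206: |R|=0.80731 <1
  x=-2.154: |R|=0.77226 <1
  x=-2.063: |R|=0.71019 <1
  x=-1.485: |R|=0.29299 <1
  x=-2.982: |R|=1.29703 >1
  x=-2.729: |R|=1.14392 >1
So |R|<1 on (-2.5000, 0).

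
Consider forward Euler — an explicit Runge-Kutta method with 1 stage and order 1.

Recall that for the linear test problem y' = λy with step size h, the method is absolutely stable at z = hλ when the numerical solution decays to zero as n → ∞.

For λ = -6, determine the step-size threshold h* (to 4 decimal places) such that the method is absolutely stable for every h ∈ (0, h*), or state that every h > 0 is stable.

(-2.0000,0); λ=-6 ⇒ h* = 0.3333.

With y'=λy (z=hλ):
  order 1, 1-stage ⇒ R(z)=1+z
  (e.g. R(-0.98)=0.02000, |R|=0.02000)

Find x<0 with |R(x)|<1.
x=-0.98: |R|=0.0200
|R(-1.99)|=0.9900 |R(-1.56)|=0.5600 |R(-0.65)|=0.3500
Bisect:
  x_lo=-2.5108 |R|=1.5108  x_hi=-0.0709 |R|=0.9291
  mid=-1.29083 |R|=0.29083 →hi
  mid=-1.90079 |R|=0.90079 →hi
  mid=-2.20577 |R|=1.20577 →lo
  mid=-2.05328 |R|=1.05328 →lo
  mid=-1.97704 |R|=0.97704 →hi
  mid=-2.01516 |R|=1.01516 →lo
  mid=-1.99610 |R|=0.99610 →hi
  mid=-2.00563 |R|=1.00563 →lo
  mid=-2.00086 |R|=1.00086 →lo
  mid=-1.99848 |R|=0.99848 →hi
  ...
  [-2.00012,-1.99997] ⇒ x*=-2.0000
So |R|<1 on (-2.0000, 0).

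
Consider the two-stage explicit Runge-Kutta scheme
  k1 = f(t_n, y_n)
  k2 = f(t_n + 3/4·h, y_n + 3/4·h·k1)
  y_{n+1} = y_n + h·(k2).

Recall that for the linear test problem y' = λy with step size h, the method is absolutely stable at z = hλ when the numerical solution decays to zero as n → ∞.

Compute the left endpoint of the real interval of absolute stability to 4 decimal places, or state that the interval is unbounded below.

Test eqn y'=λy, z=hλ:
  k1=λy_n ⇒ h·k1=z·y_n;  k2=λ(1+3/4z)y_n ⇒ h·k2=z(1+3/4z)y_n
  y_{n+1}/y_n = 1 + z(1+3/4z) = 1 + z + 3/4z²
  ⇒ R(z) = 1 + z + 3/4z².

Find x<0 with |R(x)|<1.
x=-0.83: |R|=0.6867
R=1: x+3/4x²=0 ⇒ x=−4/3=-1.3333; min R=1−1/(4·3/4)=0.6667>−1
Confirm numerically:
  x=-1.231: |R|=0.90552 <1
  x=-1.213: |R|=0.89053 <1
  x=-1.131: |R|=0.82837 <1
  x=-0.713: |R|=0.66828 <1
  x=-1.917: |R|=1.83917 >1
  x=-1.789: |R|=1.61139 >1
  x=-1.530: |R|=1.22567 >1
So |R|<1 on (-1.3333, 0).

z* = -1.3333.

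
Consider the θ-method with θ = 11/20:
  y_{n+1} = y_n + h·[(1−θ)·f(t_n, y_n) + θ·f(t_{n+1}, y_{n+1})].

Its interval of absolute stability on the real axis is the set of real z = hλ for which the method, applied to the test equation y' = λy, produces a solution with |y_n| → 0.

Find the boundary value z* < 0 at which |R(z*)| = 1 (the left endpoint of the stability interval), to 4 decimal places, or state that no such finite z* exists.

On y'=λy, z=hλ:
  y_{n+1} = y_n + z·[9/20·y_n + 11/20·y_{n+1}] ⇒ (1 − 11/20z)y_{n+1} = (1 + 9/20z)y_n
  ⇒ R(z) = (1 + 9/20z)/(1 − 11/20z).

Find x<0 with |R(x)|<1.
x=-0.99: |R|=0.3590
x=-2: |R|=0.0476
x=-10: |R|=0.5385
x=-100: |R|=0.7857
θ=11/20≥1/2 ⇒ |1+9/20x|<|1−11/20x| ∀x<0 ⇒ unbounded interval.

unbounded; (−∞, 0).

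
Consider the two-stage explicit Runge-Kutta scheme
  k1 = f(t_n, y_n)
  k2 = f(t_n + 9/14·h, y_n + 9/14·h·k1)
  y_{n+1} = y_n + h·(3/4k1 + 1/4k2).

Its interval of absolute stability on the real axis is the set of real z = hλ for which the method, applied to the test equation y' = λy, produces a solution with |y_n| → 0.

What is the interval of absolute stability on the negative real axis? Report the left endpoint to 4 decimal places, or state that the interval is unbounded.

(-6.2222, 0).

Test eqn y'=λy, z=hλ:
  k1=λy_n ⇒ h·k1=z·y_n;  k2=λ(1+9/14z)y_n ⇒ h·k2=z(1+9/14z)y_n
  y_{n+1}/y_n = 1 + 3/4z + 1/4z(1+9/14z) = 1 + z + 9/56z²
  ⇒ R(z) = 1 + z + 9/56z².

Boundary: |R(x)|=1, x<0.
x=-1.02: |R|=0.1472
R=1: x+9/56x²=0 ⇒ x=−56/9=-6.2222; min R=1−1/(4·9/56)=-0.5556>−1
Confirm numerically:
  x=-6.035: |R|=0.81841 <1
  x=-4.296: |R|=0.32992 <1
  x=-3.126: |R|=0.55552 <1
  x=-2.770: |R|=0.53686 <1
  x=-6.656: |R|=1.46402 >1
  x=-6.587: |R|=1.38616 >1
  x=-6.409: |R|=1.19238 >1
Stable set (-6.2222, 0).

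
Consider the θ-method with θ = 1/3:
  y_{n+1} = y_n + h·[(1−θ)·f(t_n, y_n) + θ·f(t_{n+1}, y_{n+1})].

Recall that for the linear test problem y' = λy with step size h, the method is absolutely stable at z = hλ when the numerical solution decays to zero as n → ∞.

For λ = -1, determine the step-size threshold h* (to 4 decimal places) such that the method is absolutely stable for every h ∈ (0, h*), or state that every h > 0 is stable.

With y'=λy (z=hλ):
  y_{n+1} = y_n + z·[2/3·y_n + 1/3·y_{n+1}] ⇒ (1 − 1/3z)y_{n+1} = (1 + 2/3z)y_n
  so R(z) = (1 + 2/3z)/(1 − 1/3z).

Boundary: |R(x)|=1, x<0.
x=-1.53: |R|=0.0132
R=−1: 1+2/3x = −1+1/3x ⇒ -1/3x=2 ⇒ x=2/(-1/3)=-6.0000
Confirm numerically:
  x=-5.607: |R|=0.95434 <1
  x=-4.428: |R|=0.78837 <1
  x=-3.760: |R|=0.66864 <1
  x=-6.424: |R|=1.04499 >1
  x=-6.304: |R|=1.03267 >1
Stable set (-6.0000, 0).

(-6.0000,0); λ=-1 ⇒ h* = (6)/1 = 6.0000.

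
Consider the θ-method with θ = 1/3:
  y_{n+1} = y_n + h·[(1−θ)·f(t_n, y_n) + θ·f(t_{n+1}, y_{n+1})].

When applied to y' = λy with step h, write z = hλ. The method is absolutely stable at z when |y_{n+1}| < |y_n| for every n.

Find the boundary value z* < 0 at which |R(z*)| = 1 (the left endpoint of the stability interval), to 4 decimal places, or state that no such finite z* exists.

Test eqn y'=λy, z=hλ:
  y_{n+1} = y_n + z·[2/3·y_n + 1/3·y_{n+1}] ⇒ (1 − 1/3z)y_{n+1} = (1 + 2/3z)y_n
  so R(z) = (1 + 2/3z)/(1 − 1/3z).

Solve |R(x)|<1 on ℝ⁻.
x=-0.85: |R|=0.3377
R=−1: 1+2/3x = −1+1/3x ⇒ -1/3x=2 ⇒ x=2/(-1/3)=-6.0000
Confirm numerically:
  x=-4.791: |R|=0.84482 <1
  x=-4.611: |R|=0.81750 <1
  x=-4.093: |R|=0.73114 <1
  x=-6.592: |R|=1.06172 >1
  x=-6.459: |R|=1.04853 >1
So |R|<1 on (-6.0000, 0).

left endpoint -6.0000.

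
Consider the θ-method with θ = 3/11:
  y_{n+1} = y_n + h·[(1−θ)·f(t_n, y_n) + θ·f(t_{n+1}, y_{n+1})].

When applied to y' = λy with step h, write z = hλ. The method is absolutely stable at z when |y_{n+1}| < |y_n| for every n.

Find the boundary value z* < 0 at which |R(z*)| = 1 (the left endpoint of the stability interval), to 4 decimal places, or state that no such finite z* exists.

left endpoint -4.4000.

Set f=λy, z=hλ:
  y_{n+1} = y_n + z·[8/11·y_n + 3/11·y_{n+1}] ⇒ (1 − 3/11z)y_{n+1} = (1 + 8/11z)y_n
  R(z) = (1 + 8/11z)/(1 − 3/11z).

Need |R(x)|<1, x<0.
x=-1.03: |R|=0.1959
R=−1: 1+8/11x = −1+3/11x ⇒ -5/11x=2 ⇒ x=2/(-5/11)=-4.4000
Confirm numerically:
  x=-4.073: |R|=0.92958 <1
  x=-2.858: |R|=0.60611 <1
  x=-2.523: |R|=0.49459 <1
  x=-1.957: |R|=0.27598 <1
  x=-4.528: |R|=1.02603 >1
  x=-4.503: |R|=1.02101 >1
So |R|<1 on (-4.4000, 0).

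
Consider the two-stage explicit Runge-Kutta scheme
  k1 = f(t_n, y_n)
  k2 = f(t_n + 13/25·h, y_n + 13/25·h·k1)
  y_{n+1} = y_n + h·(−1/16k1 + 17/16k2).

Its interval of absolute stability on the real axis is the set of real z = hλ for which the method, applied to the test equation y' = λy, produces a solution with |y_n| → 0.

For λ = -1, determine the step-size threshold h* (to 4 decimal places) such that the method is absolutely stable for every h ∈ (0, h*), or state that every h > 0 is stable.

(-1.8100,0); λ=-1 ⇒ h* = (400/221)/1 = 1.8100.

Test eqn y'=λy, z=hλ:
  k1=λy_n ⇒ h·k1=z·y_n;  k2=λ(1+13/25z)y_n ⇒ h·k2=z(1+13/25z)y_n
  y_{n+1}/y_n = 1 − 1/16z + 17/16z(1+13/25z) = 1 + z + 221/400z²
  ⇒ R(z) = 1 + z + 221/400z².

Find x<0 with |R(x)|<1.
x=-1.72: |R|=0.9145
R=1: x+221/400x²=0 ⇒ x=−400/221=-1.8100; min R=1−1/(4·221/400)=0.5475>−1
Confirm numerically:
  x=-1.697: |R|=0.89409 <1
  x=-1.556: |R|=0.78168 <1
  x=-1.358: |R|=0.66090 <1
  x=-2.306: |R|=1.63199 >1
  x=-1.864: |R|=1.05566 >1
Stable set (-1.8100, 0).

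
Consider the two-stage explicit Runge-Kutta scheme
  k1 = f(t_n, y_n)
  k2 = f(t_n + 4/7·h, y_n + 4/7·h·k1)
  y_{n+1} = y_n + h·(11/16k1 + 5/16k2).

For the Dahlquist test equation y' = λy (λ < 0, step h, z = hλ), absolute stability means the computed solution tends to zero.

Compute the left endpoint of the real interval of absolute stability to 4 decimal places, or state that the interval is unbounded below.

On y'=λy, z=hλ:
  k1=λy_n ⇒ h·k1=z·y_n;  k2=λ(1+4/7z)y_n ⇒ h·k2=z(1+4/7z)y_n
  y_{n+1}/y_n = 1 + 11/16z + 5/16z(1+4/7z) = 1 + z + 5/28z²
  Hence R(z) = 1 + z + 5/28z².

Need |R(x)|<1, x<0.
x=-1.2: |R|=0.0571
R=1: x+5/28x²=0 ⇒ x=−28/5=-5.6000; min R=1−1/(4·5/28)=-0.4000>−1
Confirm numerically:
  x=-5.531: |R|=0.93185 <1
  x=-3.794: |R|=0.22357 <1
  x=-3.694: |R|=0.25728 <1
  x=-2.688: |R|=0.39776 <1
  x=-5.956: |R|=1.37863 >1
  x=-5.907: |R|=1.32383 >1
Interval (-5.6000, 0).

left endpoint -5.6000.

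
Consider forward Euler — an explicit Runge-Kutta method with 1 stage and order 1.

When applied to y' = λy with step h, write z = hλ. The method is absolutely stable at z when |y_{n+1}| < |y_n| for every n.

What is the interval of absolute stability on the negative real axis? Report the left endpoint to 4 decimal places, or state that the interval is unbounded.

On y'=λy, z=hλ:
  order 1, 1-stage ⇒ R(z)=1+z
  (e.g. R(-0.31)=0.69000, |R|=0.69000)

Solve |R(x)|<1 on ℝ⁻.
x=-0.31: |R|=0.6900
|R(-2.19)|=1.1900 |R(-1.88)|=0.8800 |R(-1.45)|=0.4500
Bisect:
  x_lo=-2.7349 |R|=1.7349  x_hi=-0.1413 |R|=0.8587
  mid=-1.43811 |R|=0.43811 →hi
  mid=-2.08651 |R|=1.08651 →lo
  mid=-1.76231 |R|=0.76231 →hi
  mid=-1.92441 |R|=0.92441 →hi
  mid=-2.00546 |R|=1.00546 →lo
  mid=-1.96493 |R|=0.96493 →hi
  mid=-1.98519 |R|=0.98519 →hi
  ...
  [-2.00007,-1.99991] ⇒ x*=-2.0000
Interval (-2.0000, 0).

(-2.0000, 0).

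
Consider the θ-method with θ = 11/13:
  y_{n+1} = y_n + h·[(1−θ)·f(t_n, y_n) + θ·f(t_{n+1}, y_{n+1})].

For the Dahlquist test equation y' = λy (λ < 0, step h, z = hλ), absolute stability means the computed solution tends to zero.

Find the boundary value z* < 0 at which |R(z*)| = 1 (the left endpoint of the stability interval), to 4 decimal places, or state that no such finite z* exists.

interval (−∞, 0).

On y'=λy, z=hλ:
  y_{n+1} = y_n + z·[2/13·y_n + 11/13·y_{n+1}] ⇒ (1 − 11/13z)y_{n+1} = (1 + 2/13z)y_n
  Hence R(z) = (1 + 2/13z)/(1 − 11/13z).

Solve |R(x)|<1 on ℝ⁻.
x=-0.83: |R|=0.5124
x=-2: |R|=0.2571
x=-10: |R|=0.0569
x=-100: |R|=0.1680
θ=11/13≥1/2 ⇒ |1+2/13x|<|1−11/13x| ∀x<0 ⇒ stable on all of ℝ⁻.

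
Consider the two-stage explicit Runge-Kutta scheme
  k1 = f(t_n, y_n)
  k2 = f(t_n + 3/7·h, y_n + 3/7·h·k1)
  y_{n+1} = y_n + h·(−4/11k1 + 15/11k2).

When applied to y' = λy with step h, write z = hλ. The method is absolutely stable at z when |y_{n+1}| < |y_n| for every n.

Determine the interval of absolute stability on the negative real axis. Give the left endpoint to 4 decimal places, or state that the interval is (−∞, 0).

Set f=λy, z=hλ:
  k1=λy_n ⇒ h·k1=z·y_n;  k2=λ(1+3/7z)y_n ⇒ h·k2=z(1+3/7z)y_n
  y_{n+1}/y_n = 1 − 4/11z + 15/11z(1+3/7z) = 1 + z + 45/77z²
  ⇒ R(z) = 1 + z + 45/77z².

Boundary: |R(x)|=1, x<0.
x=-0.48: |R|=0.6546
R=1: x+45/77x²=0 ⇒ x=−77/45=-1.7111; min R=1−1/(4·45/77)=0.5722>−1
Confirm numerically:
  x=-1.358: |R|=0.71976 <1
  x=-1.173: |R|=0.63111 <1
  x=-0.702: |R|=0.58600 <1
  x=-0.697: |R|=0.58691 <1
  x=-2.110: |R|=1.49188 >1
  x=-2.058: |R|=1.41721 >1
  x=-1.746: |R|=1.03560 >1
So |R|<1 on (-1.7111, 0).

(-1.7111, 0).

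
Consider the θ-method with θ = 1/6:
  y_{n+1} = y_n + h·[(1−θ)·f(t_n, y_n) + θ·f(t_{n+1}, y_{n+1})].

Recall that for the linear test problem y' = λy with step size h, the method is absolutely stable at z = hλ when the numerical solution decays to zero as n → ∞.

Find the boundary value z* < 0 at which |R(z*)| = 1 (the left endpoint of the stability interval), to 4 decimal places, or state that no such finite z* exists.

Test eqn y'=λy, z=hλ:
  y_{n+1} = y_n + z·[5/6·y_n + 1/6·y_{n+1}] ⇒ (1 − 1/6z)y_{n+1} = (1 + 5/6z)y_n
  so R(z) = (1 + 5/6z)/(1 − 1/6z).

Need |R(x)|<1, x<0.
x=-1.74: |R|=0.3488
R=−1: 1+5/6x = −1+1/6x ⇒ -2/3x=2 ⇒ x=2/(-2/3)=-3.0000
Confirm numerically:
  x=-2.540: |R|=0.78454 <1
  x=-2.167: |R|=0.59202 <1
  x=-1.852: |R|=0.41518 <1
  x=-1.665: |R|=0.30333 <1
  x=-3.453: |R|=1.19169 >1
  x=-3.397: |R|=1.16899 >1
  x=-3.098: |R|=1.04309 >1
So |R|<1 on (-3.0000, 0).

left endpoint -3.0000.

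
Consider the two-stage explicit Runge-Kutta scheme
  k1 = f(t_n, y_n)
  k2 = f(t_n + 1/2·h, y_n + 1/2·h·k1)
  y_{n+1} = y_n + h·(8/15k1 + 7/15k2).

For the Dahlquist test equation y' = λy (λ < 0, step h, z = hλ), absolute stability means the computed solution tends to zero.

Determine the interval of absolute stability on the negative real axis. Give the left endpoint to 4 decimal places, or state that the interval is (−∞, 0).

z∈(-4.2857,0).

Set f=λy, z=hλ:
  k1=λy_n ⇒ h·k1=z·y_n;  k2=λ(1+1/2z)y_n ⇒ h·k2=z(1+1/2z)y_n
  y_{n+1}/y_n = 1 + 8/15z + 7/15z(1+1/2z) = 1 + z + 7/30z²
  Hence R(z) = 1 + z + 7/30z².

Find x<0 with |R(x)|<1.
x=-1: |R|=0.2333
R=1: x+7/30x²=0 ⇒ x=−30/7=-4.2857; min R=1−1/(4·7/30)=-0.0714>−1
Confirm numerically:
  x=-3.729: |R|=0.51560 <1
  x=-3.416: |R|=0.30678 <1
  x=-1.985: |R|=0.06561 <1
  x=-4.878: |R|=1.67414 >1
  x=-4.672: |R|=1.42110 >1
Stable set (-4.2857, 0).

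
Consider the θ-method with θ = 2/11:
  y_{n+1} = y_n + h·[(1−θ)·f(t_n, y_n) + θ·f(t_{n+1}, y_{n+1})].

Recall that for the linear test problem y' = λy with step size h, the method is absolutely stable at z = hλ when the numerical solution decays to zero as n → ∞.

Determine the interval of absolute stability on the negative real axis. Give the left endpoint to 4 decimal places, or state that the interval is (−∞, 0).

With y'=λy (z=hλ):
  y_{n+1} = y_n + z·[9/11·y_n + 2/11·y_{n+1}] ⇒ (1 − 2/11z)y_{n+1} = (1 + 9/11z)y_n
  Hence R(z) = (1 + 9/11z)/(1 − 2/11z).

Solve |R(x)|<1 on ℝ⁻.
x=-1.55: |R|=0.2092
R=−1: 1+9/11x = −1+2/11x ⇒ -7/11x=2 ⇒ x=2/(-7/11)=-3.1429
Confirm numerically:
  x=-2.845: |R|=0.87507 <1
  x=-2.506: |R|=0.72158 <1
  x=-1.688: |R|=0.29160 <1
  x=-1.368: |R|=0.09552 <1
  x=-3.632: |R|=1.18747 >1
  x=-3.605: |R|=1.17765 >1
Stable set (-3.1429, 0).

(-3.1429, 0).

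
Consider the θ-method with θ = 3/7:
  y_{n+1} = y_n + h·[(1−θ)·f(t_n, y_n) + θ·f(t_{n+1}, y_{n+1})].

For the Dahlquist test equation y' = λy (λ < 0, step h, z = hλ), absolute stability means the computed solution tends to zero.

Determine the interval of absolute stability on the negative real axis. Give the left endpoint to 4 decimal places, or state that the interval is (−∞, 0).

(-14.0000, 0).

On y'=λy, z=hλ:
  y_{n+1} = y_n + z·[4/7·y_n + 3/7·y_{n+1}] ⇒ (1 − 3/7z)y_{n+1} = (1 + 4/7z)y_n
  ⇒ R(z) = (1 + 4/7z)/(1 − 3/7z).

Need |R(x)|<1, x<0.
x=-1.47: |R|=0.0982
R=−1: 1+4/7x = −1+3/7x ⇒ -1/7x=2 ⇒ x=2/(-1/7)=-14.0000
Confirm numerically:
  x=-11.845: |R|=0.94934 <1
  x=-7.485: |R|=0.77882 <1
  x=-7.484: |R|=0.77876 <1
  x=-6.741: |R|=0.73335 <1
  x=-14.519: |R|=1.01027 >1
  x=-14.453: |R|=1.00900 >1
  x=-14.228: |R|=1.00459 >1
So |R|<1 on (-14.0000, 0).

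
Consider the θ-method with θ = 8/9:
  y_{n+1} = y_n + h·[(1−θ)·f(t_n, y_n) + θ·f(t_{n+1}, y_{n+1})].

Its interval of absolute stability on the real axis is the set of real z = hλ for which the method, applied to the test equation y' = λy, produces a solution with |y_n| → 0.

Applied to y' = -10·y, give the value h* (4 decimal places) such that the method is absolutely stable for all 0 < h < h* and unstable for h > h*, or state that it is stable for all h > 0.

interval (−∞, 0). Any h>0 works for λ=-10.

Test eqn y'=λy, z=hλ:
  y_{n+1} = y_n + z·[1/9·y_n + 8/9·y_{n+1}] ⇒ (1 − 8/9z)y_{n+1} = (1 + 1/9z)y_n
  so R(z) = (1 + 1/9z)/(1 − 8/9z).

Find x<0 with |R(x)|<1.
x=-0.67: |R|=0.5801
x=-2: |R|=0.2800
x=-10: |R|=0.0112
x=-100: |R|=0.1125
θ=8/9≥1/2 ⇒ |1+1/9x|<|1−8/9x| ∀x<0 ⇒ stable on all of ℝ⁻.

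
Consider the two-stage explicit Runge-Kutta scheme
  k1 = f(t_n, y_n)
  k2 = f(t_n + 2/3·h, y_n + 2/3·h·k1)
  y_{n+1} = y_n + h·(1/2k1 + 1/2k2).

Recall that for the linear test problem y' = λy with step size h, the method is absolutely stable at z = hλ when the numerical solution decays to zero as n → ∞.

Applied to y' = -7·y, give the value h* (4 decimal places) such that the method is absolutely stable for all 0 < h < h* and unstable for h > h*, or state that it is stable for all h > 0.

(-3.0000,0); λ=-7 ⇒ h* = (3)/7 = 0.4286.

Set f=λy, z=hλ:
  k1=λy_n ⇒ h·k1=z·y_n;  k2=λ(1+2/3z)y_n ⇒ h·k2=z(1+2/3z)y_n
  y_{n+1}/y_n = 1 + 1/2z + 1/2z(1+2/3z) = 1 + z + 1/3z²
  Hence R(z) = 1 + z + 1/3z².

Find x<0 with |R(x)|<1.
x=-0.58: |R|=0.5321
R=1: x+1/3x²=0 ⇒ x=−3=-3.0000; min R=1−1/(4·1/3)=0.2500>−1
Confirm numerically:
  x=-2.946: |R|=0.94697 <1
  x=-2.858: |R|=0.86472 <1
  x=-1.918: |R|=0.30824 <1
  x=-1.250: |R|=0.27083 <1
  x=-3.234: |R|=1.25225 >1
  x=-3.141: |R|=1.14763 >1
So |R|<1 on (-3.0000, 0).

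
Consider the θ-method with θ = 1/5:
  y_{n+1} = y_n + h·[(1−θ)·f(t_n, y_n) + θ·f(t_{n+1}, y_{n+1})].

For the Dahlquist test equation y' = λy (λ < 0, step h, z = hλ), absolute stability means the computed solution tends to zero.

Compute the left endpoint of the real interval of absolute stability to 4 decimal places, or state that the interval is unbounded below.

z* = -3.3333.

Test eqn y'=λy, z=hλ:
  y_{n+1} = y_n + z·[4/5·y_n + 1/5·y_{n+1}] ⇒ (1 − 1/5z)y_{n+1} = (1 + 4/5z)y_n
  ⇒ R(z) = (1 + 4/5z)/(1 − 1/5z).

Need |R(x)|<1, x<0.
x=-1.77: |R|=0.3072
R=−1: 1+4/5x = −1+1/5x ⇒ -3/5x=2 ⇒ x=2/(-3/5)=-3.3333
Confirm numerically:
  x=-2.403: |R|=0.62299 <1
  x=-2.049: |R|=0.45340 <1
  x=-2.039: |R|=0.44836 <1
  x=-3.696: |R|=1.12511 >1
  x=-3.480: |R|=1.05189 >1
So |R|<1 on (-3.3333, 0).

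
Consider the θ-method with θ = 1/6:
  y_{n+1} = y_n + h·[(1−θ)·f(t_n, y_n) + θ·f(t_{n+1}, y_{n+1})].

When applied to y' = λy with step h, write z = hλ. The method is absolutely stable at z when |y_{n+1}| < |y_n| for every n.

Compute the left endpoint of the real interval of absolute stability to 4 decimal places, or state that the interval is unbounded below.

On y'=λy, z=hλ:
  y_{n+1} = y_n + z·[5/6·y_n + 1/6·y_{n+1}] ⇒ (1 − 1/6z)y_{n+1} = (1 + 5/6z)y_n
  ⇒ R(z) = (1 + 5/6z)/(1 − 1/6z).

Solve |R(x)|<1 on ℝ⁻.
x=-1.03: |R|=0.1209
R=−1: 1+5/6x = −1+1/6x ⇒ -2/3x=2 ⇒ x=2/(-2/3)=-3.0000
Confirm numerically:
  x=-2.862: |R|=0.93771 <1
  x=-2.061: |R|=0.53405 <1
  x=-1.980: |R|=0.48872 <1
  x=-3.226: |R|=1.09798 >1
  x=-3.169: |R|=1.07373 >1
Stable set (-3.0000, 0).

left endpoint -3.0000.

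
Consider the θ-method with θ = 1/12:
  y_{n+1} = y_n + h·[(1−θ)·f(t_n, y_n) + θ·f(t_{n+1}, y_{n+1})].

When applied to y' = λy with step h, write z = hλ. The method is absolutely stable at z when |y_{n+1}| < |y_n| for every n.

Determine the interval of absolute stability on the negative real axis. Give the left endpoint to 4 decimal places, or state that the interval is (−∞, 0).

z∈(-2.4000,0).

With y'=λy (z=hλ):
  y_{n+1} = y_n + z·[11/12·y_n + 1/12·y_{n+1}] ⇒ (1 − 1/12z)y_{n+1} = (1 + 11/12z)y_n
  R(z) = (1 + 11/12z)/(1 − 1/12z).

Need |R(x)|<1, x<0.
x=-0.61: |R|=0.4195
R=−1: 1+11/12x = −1+1/12x ⇒ -5/6x=2 ⇒ x=2/(-5/6)=-2.4000
Confirm numerically:
  x=-1.892: |R|=0.63432 <1
  x=-1.612: |R|=0.42110 <1
  x=-1.258: |R|=0.13863 <1
  x=-1.157: |R|=0.05526 <1
  x=-2.995: |R|=1.39680 >1
  x=-2.827: |R|=1.28799 >1
  x=-2.807: |R|=1.27487 >1
Interval (-2.4000, 0).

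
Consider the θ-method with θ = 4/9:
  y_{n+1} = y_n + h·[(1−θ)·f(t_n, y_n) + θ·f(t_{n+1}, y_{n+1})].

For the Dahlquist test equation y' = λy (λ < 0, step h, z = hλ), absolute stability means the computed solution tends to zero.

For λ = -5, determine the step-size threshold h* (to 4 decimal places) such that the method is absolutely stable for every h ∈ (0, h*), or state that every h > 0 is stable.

(-18.0000,0); λ=-5 ⇒ h* = (18)/5 = 3.6000.

Test eqn y'=λy, z=hλ:
  y_{n+1} = y_n + z·[5/9·y_n + 4/9·y_{n+1}] ⇒ (1 − 4/9z)y_{n+1} = (1 + 5/9z)y_n
  ⇒ R(z) = (1 + 5/9z)/(1 − 4/9z).

Solve |R(x)|<1 on ℝ⁻.
x=-1.02: |R|=0.2982
R=−1: 1+5/9x = −1+4/9x ⇒ -1/9x=2 ⇒ x=2/(-1/9)=-18.0000
Confirm numerically:
  x=-17.416: |R|=0.99258 <1
  x=-14.910: |R|=0.95498 <1
  x=-9.111: |R|=0.80440 <1
  x=-8.016: |R|=0.75687 <1
  x=-18.344: |R|=1.00418 >1
  x=-18.151: |R|=1.00185 >1
Interval (-18.0000, 0).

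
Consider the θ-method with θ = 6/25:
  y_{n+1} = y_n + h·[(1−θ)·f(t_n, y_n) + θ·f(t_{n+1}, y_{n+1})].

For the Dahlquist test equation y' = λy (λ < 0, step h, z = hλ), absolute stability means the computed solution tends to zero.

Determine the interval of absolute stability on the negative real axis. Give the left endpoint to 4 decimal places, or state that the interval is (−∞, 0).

Test eqn y'=λy, z=hλ:
  y_{n+1} = y_n + z·[19/25·y_n + 6/25·y_{n+1}] ⇒ (1 − 6/25z)y_{n+1} = (1 + 19/25z)y_n
  so R(z) = (1 + 19/25z)/(1 − 6/25z).

Solve |R(x)|<1 on ℝ⁻.
x=-1.21: |R|=0.0623
R=−1: 1+19/25x = −1+6/25x ⇒ -13/25x=2 ⇒ x=2/(-13/25)=-3.8462
Confirm numerically:
  x=-3.233: |R|=0.82046 <1
  x=-3.098: |R|=0.77687 <1
  x=-1.915: |R|=0.31200 <1
  x=-4.175: |R|=1.08541 >1
  x=-4.140: |R|=1.07665 >1
  x=-3.897: |R|=1.01366 >1
So |R|<1 on (-3.8462, 0).

(-3.8462, 0).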